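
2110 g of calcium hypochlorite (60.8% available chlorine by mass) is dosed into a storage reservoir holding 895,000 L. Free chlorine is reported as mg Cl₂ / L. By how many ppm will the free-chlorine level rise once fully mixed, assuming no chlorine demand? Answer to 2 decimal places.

1.43 ppm

Available chlorine delivered: 2110 g × 0.608 = 1283 g as Cl₂.
Concentration rise: 1283 g / 895,000 L = 1.433 mg/L = 1.43 ppm.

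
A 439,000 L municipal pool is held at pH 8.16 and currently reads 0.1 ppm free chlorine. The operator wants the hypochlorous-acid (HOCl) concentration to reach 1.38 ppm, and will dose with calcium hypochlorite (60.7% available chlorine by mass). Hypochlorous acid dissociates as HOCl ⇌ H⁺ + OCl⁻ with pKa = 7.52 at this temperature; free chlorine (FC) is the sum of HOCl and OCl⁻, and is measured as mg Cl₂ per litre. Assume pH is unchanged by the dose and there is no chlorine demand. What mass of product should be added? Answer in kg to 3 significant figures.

5.28 kg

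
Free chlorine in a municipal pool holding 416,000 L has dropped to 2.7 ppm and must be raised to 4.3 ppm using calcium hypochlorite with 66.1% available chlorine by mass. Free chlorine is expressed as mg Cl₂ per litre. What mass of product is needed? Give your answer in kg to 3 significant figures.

Chlorine deficit: 4.3 − 2.7 = 1.6 ppm = 1.6 mg/L as Cl₂.
Cl₂ equivalent needed: 1.6 mg/L × 416,000 L = 665,600 mg = 665.6 g.
Product at 66.1% available chlorine: 665.6 / 0.661 = 1007 g.

1.01 kg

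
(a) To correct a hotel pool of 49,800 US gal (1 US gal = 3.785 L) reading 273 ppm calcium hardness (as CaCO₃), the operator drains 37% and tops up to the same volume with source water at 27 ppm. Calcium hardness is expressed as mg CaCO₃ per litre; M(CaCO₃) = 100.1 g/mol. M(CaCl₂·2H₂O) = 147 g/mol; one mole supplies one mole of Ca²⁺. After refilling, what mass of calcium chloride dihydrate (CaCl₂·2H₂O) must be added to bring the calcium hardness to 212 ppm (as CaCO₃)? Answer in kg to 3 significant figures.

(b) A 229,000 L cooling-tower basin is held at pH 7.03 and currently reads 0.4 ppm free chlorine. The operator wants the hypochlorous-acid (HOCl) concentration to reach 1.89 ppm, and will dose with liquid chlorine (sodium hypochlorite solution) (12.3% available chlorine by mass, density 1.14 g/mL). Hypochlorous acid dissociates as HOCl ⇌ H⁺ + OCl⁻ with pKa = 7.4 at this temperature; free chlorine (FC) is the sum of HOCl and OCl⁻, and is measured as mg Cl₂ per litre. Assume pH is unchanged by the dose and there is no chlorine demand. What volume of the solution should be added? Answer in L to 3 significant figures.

(a) Volume: 49,800 US gal × 3.785 L/gal = 188,493 L.
(a) After draining 37% and refilling: 273 × 0.63 + 27 × 0.37 = 181.98 ppm.
(a) Deficit to target: 212 − 181.98 = 30.02 mg/L.
(a) As CaCO₃: 30.02 mg/L × 188,493 L = 5659 g; ÷ 100.1 = 56.53 mol Ca²⁺.
(a) Mass: 56.53 × 147 = 8310 g.

(b) [OCl⁻]/[HOCl] = 10^(pH − pKa) = 10^(7.03 − 7.4) = 0.4266; fraction as HOCl = 1/(1 + 0.4266) = 0.701.
(b) Free chlorine required for 1.89 ppm HOCl: 1.89 / 0.701 = 2.696 ppm.
(b) FC to add: 2.696 − 0.4 = 2.296 mg/L as Cl₂.
(b) Cl₂ equivalent: 2.296 mg/L × 229,000 L = 525.8 g.
(b) Product at 12.3% available Cl: 525.8 / 0.123 = 4275 g.
(b) Volume: 4275 g ÷ 1.14 g/mL = 3750 mL.

(a) 8.31 kg; (b) 3.75 L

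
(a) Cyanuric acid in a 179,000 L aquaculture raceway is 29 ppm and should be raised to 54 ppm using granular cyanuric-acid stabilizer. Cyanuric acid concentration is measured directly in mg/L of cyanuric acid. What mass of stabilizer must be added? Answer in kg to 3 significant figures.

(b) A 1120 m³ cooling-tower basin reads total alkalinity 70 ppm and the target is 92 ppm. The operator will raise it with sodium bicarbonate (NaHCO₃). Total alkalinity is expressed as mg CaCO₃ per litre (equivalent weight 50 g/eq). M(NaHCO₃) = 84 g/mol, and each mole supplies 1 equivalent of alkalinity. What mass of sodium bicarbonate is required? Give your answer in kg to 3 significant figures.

(a) 4.47 kg; (b) 41.4 kg

(a) CYA to add: (54 − 29) = 25 mg/L × 179,000 L = 4475 g cyanuric acid.

(b) Volume: 1120 m³ = 1,120,000 L.
(b) Alkalinity to add: (92 − 70) = 22 mg/L as CaCO₃ × 1,120,000 L = 24,640 g as CaCO₃.
(b) Equivalents: 24,640 g ÷ 50 g/eq = 492.8 eq.
(b) NaHCO₃ supplies 1 eq per mole → 492.8 mol.
(b) Mass: 492.8 mol × 84 g/mol = 41,400 g.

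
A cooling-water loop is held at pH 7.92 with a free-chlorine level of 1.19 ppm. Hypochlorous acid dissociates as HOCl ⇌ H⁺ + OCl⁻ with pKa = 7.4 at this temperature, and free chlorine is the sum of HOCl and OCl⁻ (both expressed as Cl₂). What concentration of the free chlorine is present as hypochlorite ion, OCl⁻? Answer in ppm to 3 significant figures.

[OCl⁻]/[HOCl] = 10^(pH − pKa) = 10^(7.92 − 7.4) = 10^0.52 = 3.311.
Fraction as HOCl = 1 / (1 + 3.311) = 0.2319.
OCl⁻ = (1 − 0.2319) × 1.19 ppm = 0.914 ppm.

0.914 ppm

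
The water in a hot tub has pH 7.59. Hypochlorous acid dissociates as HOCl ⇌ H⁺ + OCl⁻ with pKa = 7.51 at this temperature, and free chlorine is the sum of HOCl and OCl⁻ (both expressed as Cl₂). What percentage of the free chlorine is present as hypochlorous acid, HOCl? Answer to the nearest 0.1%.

45.4%

[OCl⁻]/[HOCl] = 10^(pH − pKa) = 10^(7.59 − 7.51) = 10^0.08 = 1.202.
Fraction as HOCl = 1 / (1 + 1.202) = 0.4541.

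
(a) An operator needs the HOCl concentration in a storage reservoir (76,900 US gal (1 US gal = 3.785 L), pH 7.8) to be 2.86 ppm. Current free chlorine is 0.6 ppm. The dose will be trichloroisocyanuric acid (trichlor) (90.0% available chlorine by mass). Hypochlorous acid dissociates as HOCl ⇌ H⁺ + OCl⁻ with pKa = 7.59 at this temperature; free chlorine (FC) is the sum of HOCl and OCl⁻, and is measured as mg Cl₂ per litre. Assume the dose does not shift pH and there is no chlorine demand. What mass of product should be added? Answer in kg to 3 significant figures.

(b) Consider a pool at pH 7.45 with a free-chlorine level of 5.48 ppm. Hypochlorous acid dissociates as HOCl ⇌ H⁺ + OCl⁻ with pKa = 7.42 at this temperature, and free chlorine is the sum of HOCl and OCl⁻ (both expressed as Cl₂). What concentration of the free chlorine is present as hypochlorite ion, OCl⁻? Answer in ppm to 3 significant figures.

(a) Volume: 76,900 US gal × 3.785 L/gal = 291,066 L.
(a) [OCl⁻]/[HOCl] = 10^(pH − pKa) = 10^(7.8 − 7.59) = 1.622; fraction as HOCl = 1/(1 + 1.622) = 0.3814.
(a) Free chlorine required for 2.86 ppm HOCl: 2.86 / 0.3814 = 7.498 ppm.
(a) FC to add: 7.498 − 0.6 = 6.898 mg/L as Cl₂.
(a) Cl₂ equivalent: 6.898 mg/L × 291,066 L = 2008 g.
(a) Product at 90.0% available Cl: 2008 / 0.9 = 2231 g.

(b) [OCl⁻]/[HOCl] = 10^(pH − pKa) = 10^(7.45 − 7.42) = 10^0.03 = 1.072.
(b) Fraction as HOCl = 1 / (1 + 1.072) = 0.4827.
(b) OCl⁻ = (1 − 0.4827) × 5.48 ppm = 2.835 ppm.

(a) 2.23 kg; (b) 2.83 ppm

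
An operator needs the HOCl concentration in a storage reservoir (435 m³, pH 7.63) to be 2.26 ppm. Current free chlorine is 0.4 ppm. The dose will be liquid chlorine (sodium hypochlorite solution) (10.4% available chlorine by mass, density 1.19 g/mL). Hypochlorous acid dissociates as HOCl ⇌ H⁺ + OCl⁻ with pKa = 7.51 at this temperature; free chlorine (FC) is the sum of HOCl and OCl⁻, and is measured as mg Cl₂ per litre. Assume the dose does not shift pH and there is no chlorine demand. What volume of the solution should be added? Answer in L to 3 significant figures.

17.0 L

Volume: 435 m³ = 435,000 L.
[OCl⁻]/[HOCl] = 10^(pH − pKa) = 10^(7.63 − 7.51) = 1.318; fraction as HOCl = 1/(1 + 1.318) = 0.4314.
Free chlorine required for 2.26 ppm HOCl: 2.26 / 0.4314 = 5.239 ppm.
FC to add: 5.239 − 0.4 = 4.839 mg/L as Cl₂.
Cl₂ equivalent: 4.839 mg/L × 435,000 L = 2105 g.
Product at 10.4% available Cl: 2105 / 0.104 = 20,240 g.
Volume: 20,240 g ÷ 1.19 g/mL = 17,010 mL.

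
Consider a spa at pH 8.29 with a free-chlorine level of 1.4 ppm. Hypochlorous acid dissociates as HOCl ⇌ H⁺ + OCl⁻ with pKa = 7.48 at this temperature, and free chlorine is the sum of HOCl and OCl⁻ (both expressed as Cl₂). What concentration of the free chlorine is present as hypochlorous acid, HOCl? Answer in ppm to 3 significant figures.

0.188 ppm

[OCl⁻]/[HOCl] = 10^(pH − pKa) = 10^(8.29 − 7.48) = 10^0.81 = 6.457.
Fraction as HOCl = 1 / (1 + 6.457) = 0.1341.
HOCl = 0.1341 × 1.4 ppm = 0.1878 ppm.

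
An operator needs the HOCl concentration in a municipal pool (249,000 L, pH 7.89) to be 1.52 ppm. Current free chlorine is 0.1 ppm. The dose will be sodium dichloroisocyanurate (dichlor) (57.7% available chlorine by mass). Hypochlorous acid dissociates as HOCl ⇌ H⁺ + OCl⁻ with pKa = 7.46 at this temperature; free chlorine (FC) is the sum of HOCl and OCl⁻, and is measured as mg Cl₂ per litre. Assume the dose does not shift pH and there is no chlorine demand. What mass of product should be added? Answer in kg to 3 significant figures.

[OCl⁻]/[HOCl] = 10^(pH − pKa) = 10^(7.89 − 7.46) = 2.692; fraction as HOCl = 1/(1 + 2.692) = 0.2709.
Free chlorine required for 1.52 ppm HOCl: 1.52 / 0.2709 = 5.611 ppm.
FC to add: 5.611 − 0.1 = 5.511 mg/L as Cl₂.
Cl₂ equivalent: 5.511 mg/L × 249,000 L = 1372 g.
Product at 57.7% available Cl: 1372 / 0.577 = 2378 g.

2.38 kg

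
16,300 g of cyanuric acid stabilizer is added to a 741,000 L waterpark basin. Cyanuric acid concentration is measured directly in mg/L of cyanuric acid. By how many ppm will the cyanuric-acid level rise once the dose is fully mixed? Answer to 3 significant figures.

Rise: 16,300 g / 741,000 L × 1000 = 22 mg/L.

22.0 ppm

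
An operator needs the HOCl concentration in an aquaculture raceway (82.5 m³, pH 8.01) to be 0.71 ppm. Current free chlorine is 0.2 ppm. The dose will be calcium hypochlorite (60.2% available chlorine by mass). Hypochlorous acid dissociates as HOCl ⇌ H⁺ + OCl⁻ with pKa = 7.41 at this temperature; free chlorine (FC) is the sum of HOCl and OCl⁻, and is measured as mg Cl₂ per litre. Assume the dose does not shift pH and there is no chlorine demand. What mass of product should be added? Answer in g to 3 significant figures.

Volume: 82.5 m³ = 82,500 L.
[OCl⁻]/[HOCl] = 10^(pH − pKa) = 10^(8.01 − 7.41) = 3.981; fraction as HOCl = 1/(1 + 3.981) = 0.2008.
Free chlorine required for 0.71 ppm HOCl: 0.71 / 0.2008 = 3.537 ppm.
FC to add: 3.537 − 0.2 = 3.337 mg/L as Cl₂.
Cl₂ equivalent: 3.337 mg/L × 82,500 L = 275.3 g.
Product at 60.2% available Cl: 275.3 / 0.602 = 457.3 g.

457 g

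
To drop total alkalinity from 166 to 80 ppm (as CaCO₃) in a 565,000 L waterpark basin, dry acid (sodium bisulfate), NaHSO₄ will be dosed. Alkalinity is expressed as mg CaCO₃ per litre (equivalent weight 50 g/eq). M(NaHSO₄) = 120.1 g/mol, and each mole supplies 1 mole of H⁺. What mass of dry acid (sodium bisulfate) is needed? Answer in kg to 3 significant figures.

117 kg

Alkalinity to neutralize: (166 − 80) = 86 mg/L as CaCO₃ × 565,000 L = 48,590 g as CaCO₃.
Equivalents of H⁺ required: 48,590 ÷ 50 g/eq = 971.8 eq = 971.8 mol NaHSO₄.
Mass of NaHSO₄: 971.8 × 120.1 = 116,700 g.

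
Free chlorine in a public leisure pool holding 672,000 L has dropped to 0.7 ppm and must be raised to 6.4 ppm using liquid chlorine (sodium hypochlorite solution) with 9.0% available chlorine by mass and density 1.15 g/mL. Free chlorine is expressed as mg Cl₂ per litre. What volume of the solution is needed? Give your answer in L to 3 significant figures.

37.0 L

Chlorine deficit: 6.4 − 0.7 = 5.7 ppm = 5.7 mg/L as Cl₂.
Cl₂ equivalent needed: 5.7 mg/L × 672,000 L = 3,830,000 mg = 3830 g.
Product at 9.0% available chlorine: 3830 / 0.09 = 42,560 g.
Volume at density 1.15 g/mL: 42,560 g ÷ 1.15 g/mL = 37,010 mL.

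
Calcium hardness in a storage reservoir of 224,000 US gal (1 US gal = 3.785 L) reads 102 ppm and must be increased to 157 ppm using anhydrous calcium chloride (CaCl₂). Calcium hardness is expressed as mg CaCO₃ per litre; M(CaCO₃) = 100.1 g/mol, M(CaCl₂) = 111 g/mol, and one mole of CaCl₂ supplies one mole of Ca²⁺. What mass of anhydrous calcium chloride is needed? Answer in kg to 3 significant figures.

Volume: 224,000 US gal × 3.785 L/gal = 847,840 L.
Hardness to add: (157 − 102) = 55 mg/L as CaCO₃ × 847,840 L = 46,630 g as CaCO₃.
Moles of Ca²⁺ (1 mol Ca²⁺ ≡ 1 mol CaCO₃): 46,630 / 100.1 g/mol = 465.8 mol.
Mass of CaCl₂: 465.8 × 111 = 51,710 g.

51.7 kg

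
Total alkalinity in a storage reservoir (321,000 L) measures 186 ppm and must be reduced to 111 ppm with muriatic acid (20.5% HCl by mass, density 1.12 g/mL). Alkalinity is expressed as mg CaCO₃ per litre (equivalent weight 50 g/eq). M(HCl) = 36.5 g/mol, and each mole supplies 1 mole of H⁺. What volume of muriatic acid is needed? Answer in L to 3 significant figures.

76.5 L

Alkalinity to neutralize: (186 − 111) = 75 mg/L as CaCO₃ × 321,000 L = 24,080 g as CaCO₃.
Equivalents of H⁺ required: 24,080 ÷ 50 g/eq = 481.5 eq = 481.5 mol HCl.
Mass of HCl: 481.5 × 36.5 = 17,570 g.
Mass of 20.5% solution: 17,570 / 0.205 = 85,730 g.
Volume: 85,730 g ÷ 1.12 g/mL = 76,550 mL.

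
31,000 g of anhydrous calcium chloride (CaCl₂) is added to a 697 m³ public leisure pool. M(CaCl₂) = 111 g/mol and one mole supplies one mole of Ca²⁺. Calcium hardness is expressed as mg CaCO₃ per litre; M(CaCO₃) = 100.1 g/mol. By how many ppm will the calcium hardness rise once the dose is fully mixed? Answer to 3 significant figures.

40.1 ppm

Volume: 697 m³ = 697,000 L.
Moles of Ca²⁺: 31,000 g ÷ 111 g/mol = 279.3 mol.
As CaCO₃: 279.3 mol × 100.1 g/mol = 27,960 g.
Rise: 27,960 g / 697,000 L × 1000 = 40.11 mg/L.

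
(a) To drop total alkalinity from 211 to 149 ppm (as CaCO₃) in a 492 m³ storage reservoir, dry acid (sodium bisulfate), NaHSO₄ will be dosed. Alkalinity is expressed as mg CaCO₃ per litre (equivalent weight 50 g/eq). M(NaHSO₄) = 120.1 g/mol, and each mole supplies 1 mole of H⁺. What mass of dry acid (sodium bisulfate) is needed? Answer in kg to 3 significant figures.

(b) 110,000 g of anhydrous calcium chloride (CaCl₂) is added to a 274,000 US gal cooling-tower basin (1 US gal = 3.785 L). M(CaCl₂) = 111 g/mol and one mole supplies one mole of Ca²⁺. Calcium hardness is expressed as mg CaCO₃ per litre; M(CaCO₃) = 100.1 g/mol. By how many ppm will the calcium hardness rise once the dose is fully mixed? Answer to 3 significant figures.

(a) 73.3 kg; (b) 95.7 ppm

(a) Volume: 492 m³ = 492,000 L.
(a) Alkalinity to neutralize: (211 − 149) = 62 mg/L as CaCO₃ × 492,000 L = 30,500 g as CaCO₃.
(a) Equivalents of H⁺ required: 30,500 ÷ 50 g/eq = 610.1 eq = 610.1 mol NaHSO₄.
(a) Mass of NaHSO₄: 610.1 × 120.1 = 73,270 g.

(b) Volume: 274,000 US gal × 3.785 L/gal = 1,037,090 L.
(b) Moles of Ca²⁺: 110,000 g ÷ 111 g/mol = 991 mol.
(b) As CaCO₃: 991 mol × 100.1 g/mol = 99,200 g.
(b) Rise: 99,200 g / 1,037,090 L × 1000 = 95.65 mg/L.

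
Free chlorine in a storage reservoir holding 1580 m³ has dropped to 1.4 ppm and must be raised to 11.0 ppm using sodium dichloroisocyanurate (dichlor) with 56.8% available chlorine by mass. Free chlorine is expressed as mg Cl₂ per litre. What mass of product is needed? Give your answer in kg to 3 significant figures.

26.7 kg

Volume: 1580 m³ = 1,580,000 L.
Chlorine deficit: 11.0 − 1.4 = 9.6 ppm = 9.6 mg/L as Cl₂.
Cl₂ equivalent needed: 9.6 mg/L × 1,580,000 L = 15,170,000 mg = 15,170 g.
Product at 56.8% available chlorine: 15,170 / 0.568 = 26,700 g.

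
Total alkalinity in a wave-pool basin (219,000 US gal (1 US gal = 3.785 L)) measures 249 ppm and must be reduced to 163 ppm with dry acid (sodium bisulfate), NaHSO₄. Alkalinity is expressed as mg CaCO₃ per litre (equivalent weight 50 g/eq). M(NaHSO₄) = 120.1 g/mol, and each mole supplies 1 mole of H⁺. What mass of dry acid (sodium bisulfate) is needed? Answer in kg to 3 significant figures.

171 kg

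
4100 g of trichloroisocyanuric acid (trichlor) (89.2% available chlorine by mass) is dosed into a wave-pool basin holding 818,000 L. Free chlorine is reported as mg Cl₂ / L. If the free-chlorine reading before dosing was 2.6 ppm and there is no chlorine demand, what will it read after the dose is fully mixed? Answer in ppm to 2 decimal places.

Available chlorine delivered: 4100 g × 0.892 = 3657 g as Cl₂.
Concentration rise: 3657 g / 818,000 L = 4.471 mg/L = 4.47 ppm.
Final FC: 2.6 + 4.47 = 7.07 ppm.

7.07 ppm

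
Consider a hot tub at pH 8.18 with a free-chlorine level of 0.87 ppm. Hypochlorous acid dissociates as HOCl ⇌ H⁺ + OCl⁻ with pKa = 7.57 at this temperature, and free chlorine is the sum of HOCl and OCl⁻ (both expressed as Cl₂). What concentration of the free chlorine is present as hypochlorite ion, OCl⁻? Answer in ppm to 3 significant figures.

0.699 ppm

[OCl⁻]/[HOCl] = 10^(pH − pKa) = 10^(8.18 − 7.57) = 10^0.61 = 4.074.
Fraction as HOCl = 1 / (1 + 4.074) = 0.1971.
OCl⁻ = (1 − 0.1971) × 0.87 ppm = 0.6985 ppm.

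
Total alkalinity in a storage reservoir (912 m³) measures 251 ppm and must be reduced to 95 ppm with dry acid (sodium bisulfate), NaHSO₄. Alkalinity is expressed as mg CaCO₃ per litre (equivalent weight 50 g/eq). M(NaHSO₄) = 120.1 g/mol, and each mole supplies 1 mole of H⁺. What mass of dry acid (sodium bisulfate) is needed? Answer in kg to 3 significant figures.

342 kg

Volume: 912 m³ = 912,000 L.
Alkalinity to neutralize: (251 − 95) = 156 mg/L as CaCO₃ × 912,000 L = 142,300 g as CaCO₃.
Equivalents of H⁺ required: 142,300 ÷ 50 g/eq = 2845 eq = 2845 mol NaHSO₄.
Mass of NaHSO₄: 2845 × 120.1 = 341,700 g.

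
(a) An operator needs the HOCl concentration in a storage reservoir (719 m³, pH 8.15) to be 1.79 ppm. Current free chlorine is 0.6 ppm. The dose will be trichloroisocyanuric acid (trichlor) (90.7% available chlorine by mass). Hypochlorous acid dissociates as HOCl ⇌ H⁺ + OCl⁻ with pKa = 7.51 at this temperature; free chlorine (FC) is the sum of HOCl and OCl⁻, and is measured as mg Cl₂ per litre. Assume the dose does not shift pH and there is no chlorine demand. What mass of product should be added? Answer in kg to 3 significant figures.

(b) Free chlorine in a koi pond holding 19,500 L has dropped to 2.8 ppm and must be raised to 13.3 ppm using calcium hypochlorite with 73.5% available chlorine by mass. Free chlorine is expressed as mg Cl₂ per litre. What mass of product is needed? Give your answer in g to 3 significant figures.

(a) 7.14 kg; (b) 279 g

(a) Volume: 719 m³ = 719,000 L.
(a) [OCl⁻]/[HOCl] = 10^(pH − pKa) = 10^(8.15 − 7.51) = 4.365; fraction as HOCl = 1/(1 + 4.365) = 0.1864.
(a) Free chlorine required for 1.79 ppm HOCl: 1.79 / 0.1864 = 9.604 ppm.
(a) FC to add: 9.604 − 0.6 = 9.004 mg/L as Cl₂.
(a) Cl₂ equivalent: 9.004 mg/L × 719,000 L = 6474 g.
(a) Product at 90.7% available Cl: 6474 / 0.907 = 7137 g.

(b) Chlorine deficit: 13.3 − 2.8 = 10.5 ppm = 10.5 mg/L as Cl₂.
(b) Cl₂ equivalent needed: 10.5 mg/L × 19,500 L = 204,800 mg = 204.8 g.
(b) Product at 73.5% available chlorine: 204.8 / 0.735 = 278.6 g.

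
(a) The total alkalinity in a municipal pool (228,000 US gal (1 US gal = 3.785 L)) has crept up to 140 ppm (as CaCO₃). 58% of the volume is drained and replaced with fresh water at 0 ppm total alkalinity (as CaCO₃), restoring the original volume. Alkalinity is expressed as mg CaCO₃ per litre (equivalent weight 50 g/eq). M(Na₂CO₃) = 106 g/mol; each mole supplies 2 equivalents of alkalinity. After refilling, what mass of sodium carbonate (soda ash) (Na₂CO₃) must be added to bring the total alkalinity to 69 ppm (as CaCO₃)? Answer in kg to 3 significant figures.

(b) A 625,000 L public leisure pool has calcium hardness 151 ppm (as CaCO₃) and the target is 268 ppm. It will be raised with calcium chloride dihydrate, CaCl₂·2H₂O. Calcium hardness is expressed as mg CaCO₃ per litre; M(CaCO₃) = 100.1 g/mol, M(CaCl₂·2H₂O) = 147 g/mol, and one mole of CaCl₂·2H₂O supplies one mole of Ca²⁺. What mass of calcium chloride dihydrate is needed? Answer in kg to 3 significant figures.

(a) Volume: 228,000 US gal × 3.785 L/gal = 862,980 L.
(a) After draining 58% and refilling: 140 × 0.42 + 0 × 0.58 = 58.8 ppm.
(a) Deficit to target: 69 − 58.8 = 10.2 mg/L.
(a) As CaCO₃: 10.2 mg/L × 862,980 L = 8802 g; ÷ 50 g/eq ÷ 2 = 88.02 mol Na₂CO₃.
(a) Mass: 88.02 × 106 = 9331 g.

(b) Hardness to add: (268 − 151) = 117 mg/L as CaCO₃ × 625,000 L = 73,120 g as CaCO₃.
(b) Moles of Ca²⁺ (1 mol Ca²⁺ ≡ 1 mol CaCO₃): 73,120 / 100.1 g/mol = 730.5 mol.
(b) Mass of CaCl₂·2H₂O: 730.5 × 147 = 107,400 g.

(a) 9.33 kg; (b) 107 kg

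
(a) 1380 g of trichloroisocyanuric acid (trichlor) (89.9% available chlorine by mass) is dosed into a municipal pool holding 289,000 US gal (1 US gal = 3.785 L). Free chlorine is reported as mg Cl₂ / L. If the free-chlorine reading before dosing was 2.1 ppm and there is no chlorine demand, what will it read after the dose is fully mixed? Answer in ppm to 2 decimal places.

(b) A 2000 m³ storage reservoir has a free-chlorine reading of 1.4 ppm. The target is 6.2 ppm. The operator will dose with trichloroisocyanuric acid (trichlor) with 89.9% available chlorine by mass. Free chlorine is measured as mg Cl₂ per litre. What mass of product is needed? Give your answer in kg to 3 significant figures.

(a) Volume: 289,000 US gal × 3.785 L/gal = 1,093,865 L.
(a) Available chlorine delivered: 1380 g × 0.899 = 1241 g as Cl₂.
(a) Concentration rise: 1241 g / 1,093,865 L = 1.134 mg/L = 1.13 ppm.
(a) Final FC: 2.1 + 1.13 = 3.23 ppm.

(b) Volume: 2000 m³ = 2,000,000 L.
(b) Chlorine deficit: 6.2 − 1.4 = 4.8 ppm = 4.8 mg/L as Cl₂.
(b) Cl₂ equivalent needed: 4.8 mg/L × 2,000,000 L = 9,600,000 mg = 9600 g.
(b) Product at 89.9% available chlorine: 9600 / 0.899 = 10,680 g.

(a) 3.23 ppm; (b) 10.7 kg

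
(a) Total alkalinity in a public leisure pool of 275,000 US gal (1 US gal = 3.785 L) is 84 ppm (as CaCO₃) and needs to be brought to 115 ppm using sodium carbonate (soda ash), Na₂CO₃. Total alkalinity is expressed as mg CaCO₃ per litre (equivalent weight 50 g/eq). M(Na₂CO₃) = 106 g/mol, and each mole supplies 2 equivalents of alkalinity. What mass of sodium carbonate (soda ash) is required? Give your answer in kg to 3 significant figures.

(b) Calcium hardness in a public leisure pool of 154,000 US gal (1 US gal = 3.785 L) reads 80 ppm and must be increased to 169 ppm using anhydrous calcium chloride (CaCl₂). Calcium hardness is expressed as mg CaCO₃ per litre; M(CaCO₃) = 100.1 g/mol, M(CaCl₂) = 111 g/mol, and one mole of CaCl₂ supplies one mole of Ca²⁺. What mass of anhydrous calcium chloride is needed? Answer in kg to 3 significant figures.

(a) 34.2 kg; (b) 57.5 kg

(a) Volume: 275,000 US gal × 3.785 L/gal = 1,040,875 L.
(a) Alkalinity to add: (115 − 84) = 31 mg/L as CaCO₃ × 1,040,875 L = 32,270 g as CaCO₃.
(a) Equivalents: 32,270 g ÷ 50 g/eq = 645.3 eq.
(a) Each mole of Na₂CO₃ supplies 2 eq, so 645.3 / 2 = 322.7 mol.
(a) Mass: 322.7 mol × 106 g/mol = 34,200 g.

(b) Volume: 154,000 US gal × 3.785 L/gal = 582,890 L.
(b) Hardness to add: (169 − 80) = 89 mg/L as CaCO₃ × 582,890 L = 51,880 g as CaCO₃.
(b) Moles of Ca²⁺ (1 mol Ca²⁺ ≡ 1 mol CaCO₃): 51,880 / 100.1 g/mol = 518.3 mol.
(b) Mass of CaCl₂: 518.3 × 111 = 57,530 g.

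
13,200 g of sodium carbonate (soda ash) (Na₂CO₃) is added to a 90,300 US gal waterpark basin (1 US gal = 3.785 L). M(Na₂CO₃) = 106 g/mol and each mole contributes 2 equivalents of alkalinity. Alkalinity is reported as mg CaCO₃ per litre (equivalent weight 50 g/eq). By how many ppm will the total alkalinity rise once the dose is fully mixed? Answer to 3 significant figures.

Volume: 90,300 US gal × 3.785 L/gal = 341,786 L.
Moles of Na₂CO₃: 13,200 g ÷ 106 g/mol = 124.5 mol → 249.1 eq of alkalinity.
As CaCO₃: 249.1 eq × 50 g/eq = 12,450 g.
Rise: 12,450 g / 341,786 L × 1000 = 36.43 mg/L.

36.4 ppm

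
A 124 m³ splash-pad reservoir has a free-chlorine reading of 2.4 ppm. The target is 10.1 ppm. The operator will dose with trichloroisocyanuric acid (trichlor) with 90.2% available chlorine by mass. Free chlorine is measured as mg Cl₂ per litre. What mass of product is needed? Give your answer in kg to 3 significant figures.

Volume: 124 m³ = 124,000 L.
Chlorine deficit: 10.1 − 2.4 = 7.7 ppm = 7.7 mg/L as Cl₂.
Cl₂ equivalent needed: 7.7 mg/L × 124,000 L = 954,800 mg = 954.8 g.
Product at 90.2% available chlorine: 954.8 / 0.902 = 1059 g.

1.06 kg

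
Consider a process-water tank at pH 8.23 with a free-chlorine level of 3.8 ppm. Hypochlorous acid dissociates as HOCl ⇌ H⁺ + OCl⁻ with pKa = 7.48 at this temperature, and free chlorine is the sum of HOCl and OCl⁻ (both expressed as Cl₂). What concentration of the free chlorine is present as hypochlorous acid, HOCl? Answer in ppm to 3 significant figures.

0.574 ppm

[OCl⁻]/[HOCl] = 10^(pH − pKa) = 10^(8.23 − 7.48) = 10^0.75 = 5.623.
Fraction as HOCl = 1 / (1 + 5.623) = 0.151.
HOCl = 0.151 × 3.8 ppm = 0.5737 ppm.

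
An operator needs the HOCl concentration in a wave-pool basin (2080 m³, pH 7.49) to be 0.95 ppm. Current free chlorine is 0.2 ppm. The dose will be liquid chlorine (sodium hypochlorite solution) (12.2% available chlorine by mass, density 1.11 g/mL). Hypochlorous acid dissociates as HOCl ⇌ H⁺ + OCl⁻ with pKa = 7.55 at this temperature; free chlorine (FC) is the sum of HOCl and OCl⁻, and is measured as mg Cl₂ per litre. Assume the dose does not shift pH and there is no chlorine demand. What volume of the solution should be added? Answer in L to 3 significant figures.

Volume: 2080 m³ = 2,080,000 L.
[OCl⁻]/[HOCl] = 10^(pH − pKa) = 10^(7.49 − 7.55) = 0.871; fraction as HOCl = 1/(1 + 0.871) = 0.5345.
Free chlorine required for 0.95 ppm HOCl: 0.95 / 0.5345 = 1.777 ppm.
FC to add: 1.777 − 0.2 = 1.577 mg/L as Cl₂.
Cl₂ equivalent: 1.577 mg/L × 2,080,000 L = 3281 g.
Product at 12.2% available Cl: 3281 / 0.122 = 26,890 g.
Volume: 26,890 g ÷ 1.11 g/mL = 24,230 mL.

24.2 L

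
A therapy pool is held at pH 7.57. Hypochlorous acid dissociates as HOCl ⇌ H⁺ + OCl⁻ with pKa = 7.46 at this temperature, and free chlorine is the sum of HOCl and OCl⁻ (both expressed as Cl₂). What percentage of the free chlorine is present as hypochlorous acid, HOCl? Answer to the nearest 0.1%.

43.7%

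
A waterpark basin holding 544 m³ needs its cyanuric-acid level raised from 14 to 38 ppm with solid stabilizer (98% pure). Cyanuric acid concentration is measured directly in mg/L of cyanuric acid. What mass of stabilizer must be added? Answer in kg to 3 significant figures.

13.3 kg

Volume: 544 m³ = 544,000 L.
CYA to add: (38 − 14) = 24 mg/L × 544,000 L = 13,060 g cyanuric acid.
At 98% purity: 13,060 / 0.98 = 13,320 g product.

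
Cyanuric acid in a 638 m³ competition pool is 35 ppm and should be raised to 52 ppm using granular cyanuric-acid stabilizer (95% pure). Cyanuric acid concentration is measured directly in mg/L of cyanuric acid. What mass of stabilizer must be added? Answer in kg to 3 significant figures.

Volume: 638 m³ = 638,000 L.
CYA to add: (52 − 35) = 17 mg/L × 638,000 L = 10,850 g cyanuric acid.
At 95% purity: 10,850 / 0.95 = 11,420 g product.

11.4 kg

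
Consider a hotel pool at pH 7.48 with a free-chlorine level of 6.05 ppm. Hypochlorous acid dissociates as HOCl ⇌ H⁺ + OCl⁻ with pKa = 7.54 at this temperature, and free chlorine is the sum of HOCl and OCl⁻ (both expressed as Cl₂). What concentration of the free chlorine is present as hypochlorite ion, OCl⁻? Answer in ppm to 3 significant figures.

[OCl⁻]/[HOCl] = 10^(pH − pKa) = 10^(7.48 − 7.54) = 10^-0.06 = 0.871.
Fraction as HOCl = 1 / (1 + 0.871) = 0.5345.
OCl⁻ = (1 − 0.5345) × 6.05 ppm = 2.816 ppm.

2.82 ppm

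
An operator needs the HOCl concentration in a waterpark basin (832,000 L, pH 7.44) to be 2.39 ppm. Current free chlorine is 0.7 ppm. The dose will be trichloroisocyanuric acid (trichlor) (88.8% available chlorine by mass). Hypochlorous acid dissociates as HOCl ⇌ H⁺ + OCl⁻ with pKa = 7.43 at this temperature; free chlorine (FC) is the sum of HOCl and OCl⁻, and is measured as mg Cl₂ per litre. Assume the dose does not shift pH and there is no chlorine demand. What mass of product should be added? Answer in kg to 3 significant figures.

[OCl⁻]/[HOCl] = 10^(pH − pKa) = 10^(7.44 − 7.43) = 1.023; fraction as HOCl = 1/(1 + 1.023) = 0.4942.
Free chlorine required for 2.39 ppm HOCl: 2.39 / 0.4942 = 4.836 ppm.
FC to add: 4.836 − 0.7 = 4.136 mg/L as Cl₂.
Cl₂ equivalent: 4.136 mg/L × 832,000 L = 3441 g.
Product at 88.8% available Cl: 3441 / 0.888 = 3875 g.

3.87 kg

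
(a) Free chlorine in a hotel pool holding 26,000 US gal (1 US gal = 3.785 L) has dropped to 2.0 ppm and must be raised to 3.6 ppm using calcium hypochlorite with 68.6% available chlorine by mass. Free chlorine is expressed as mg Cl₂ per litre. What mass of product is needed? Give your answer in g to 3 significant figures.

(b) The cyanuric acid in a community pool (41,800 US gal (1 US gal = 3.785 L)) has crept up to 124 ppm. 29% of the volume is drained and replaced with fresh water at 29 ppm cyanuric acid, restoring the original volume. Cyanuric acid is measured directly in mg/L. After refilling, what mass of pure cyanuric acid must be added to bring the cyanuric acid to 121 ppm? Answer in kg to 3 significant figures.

(a) Volume: 26,000 US gal × 3.785 L/gal = 98,410 L.
(a) Chlorine deficit: 3.6 − 2.0 = 1.6 ppm = 1.6 mg/L as Cl₂.
(a) Cl₂ equivalent needed: 1.6 mg/L × 98,410 L = 157,500 mg = 157.5 g.
(a) Product at 68.6% available chlorine: 157.5 / 0.686 = 229.5 g.

(b) Volume: 41,800 US gal × 3.785 L/gal = 158,213 L.
(b) After draining 29% and refilling: 124 × 0.71 + 29 × 0.29 = 96.45 ppm.
(b) Deficit to target: 121 − 96.45 = 24.55 mg/L.
(b) Mass: 24.55 mg/L × 158,213 L = 3884 g cyanuric acid.

(a) 230 g; (b) 3.88 kg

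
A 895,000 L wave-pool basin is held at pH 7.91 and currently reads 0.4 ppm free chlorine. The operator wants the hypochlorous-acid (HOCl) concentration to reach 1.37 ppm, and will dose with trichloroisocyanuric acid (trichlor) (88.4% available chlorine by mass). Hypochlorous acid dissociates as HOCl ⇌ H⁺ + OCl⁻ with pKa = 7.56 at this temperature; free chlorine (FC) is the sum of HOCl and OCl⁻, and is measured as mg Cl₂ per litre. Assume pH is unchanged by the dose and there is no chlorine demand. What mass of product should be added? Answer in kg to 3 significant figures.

4.09 kg

[OCl⁻]/[HOCl] = 10^(pH − pKa) = 10^(7.91 − 7.56) = 2.239; fraction as HOCl = 1/(1 + 2.239) = 0.3088.
Free chlorine required for 1.37 ppm HOCl: 1.37 / 0.3088 = 4.437 ppm.
FC to add: 4.437 − 0.4 = 4.037 mg/L as Cl₂.
Cl₂ equivalent: 4.037 mg/L × 895,000 L = 3613 g.
Product at 88.4% available Cl: 3613 / 0.884 = 4087 g.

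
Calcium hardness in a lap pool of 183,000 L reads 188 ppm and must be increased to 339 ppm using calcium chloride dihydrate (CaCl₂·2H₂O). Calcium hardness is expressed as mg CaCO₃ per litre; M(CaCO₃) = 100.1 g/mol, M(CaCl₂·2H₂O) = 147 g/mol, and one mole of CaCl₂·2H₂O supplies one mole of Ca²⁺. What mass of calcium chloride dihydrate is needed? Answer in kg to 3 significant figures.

Hardness to add: (339 − 188) = 151 mg/L as CaCO₃ × 183,000 L = 27,630 g as CaCO₃.
Moles of Ca²⁺ (1 mol Ca²⁺ ≡ 1 mol CaCO₃): 27,630 / 100.1 g/mol = 276.1 mol.
Mass of CaCl₂·2H₂O: 276.1 × 147 = 40,580 g.

40.6 kg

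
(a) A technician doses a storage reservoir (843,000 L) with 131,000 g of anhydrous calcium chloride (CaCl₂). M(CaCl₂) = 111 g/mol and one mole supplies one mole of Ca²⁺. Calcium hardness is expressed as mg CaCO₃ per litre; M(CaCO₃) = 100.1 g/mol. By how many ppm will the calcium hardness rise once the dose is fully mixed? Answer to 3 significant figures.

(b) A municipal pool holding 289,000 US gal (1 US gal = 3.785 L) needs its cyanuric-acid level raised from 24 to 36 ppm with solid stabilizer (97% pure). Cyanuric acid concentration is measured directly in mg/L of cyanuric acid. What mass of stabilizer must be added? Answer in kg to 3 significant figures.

(a) 140 ppm; (b) 13.5 kg

(a) Moles of Ca²⁺: 131,000 g ÷ 111 g/mol = 1180 mol.
(a) As CaCO₃: 1180 mol × 100.1 g/mol = 118,100 g.
(a) Rise: 118,100 g / 843,000 L × 1000 = 140.1 mg/L.

(b) Volume: 289,000 US gal × 3.785 L/gal = 1,093,865 L.
(b) CYA to add: (36 − 24) = 12 mg/L × 1,093,865 L = 13,130 g cyanuric acid.
(b) At 97% purity: 13,130 / 0.97 = 13,530 g product.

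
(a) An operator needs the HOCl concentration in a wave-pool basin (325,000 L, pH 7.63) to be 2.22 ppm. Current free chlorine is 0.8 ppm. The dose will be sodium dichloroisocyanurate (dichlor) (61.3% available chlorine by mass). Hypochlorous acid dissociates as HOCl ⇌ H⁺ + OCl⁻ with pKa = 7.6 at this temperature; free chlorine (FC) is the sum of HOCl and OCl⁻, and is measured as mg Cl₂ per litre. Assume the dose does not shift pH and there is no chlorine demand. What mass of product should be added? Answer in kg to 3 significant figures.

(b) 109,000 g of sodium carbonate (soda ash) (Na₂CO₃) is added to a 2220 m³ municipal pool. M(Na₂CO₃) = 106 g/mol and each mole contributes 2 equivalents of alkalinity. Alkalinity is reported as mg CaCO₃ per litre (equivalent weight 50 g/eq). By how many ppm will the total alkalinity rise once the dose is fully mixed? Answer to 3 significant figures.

(a) 2.01 kg; (b) 46.3 ppm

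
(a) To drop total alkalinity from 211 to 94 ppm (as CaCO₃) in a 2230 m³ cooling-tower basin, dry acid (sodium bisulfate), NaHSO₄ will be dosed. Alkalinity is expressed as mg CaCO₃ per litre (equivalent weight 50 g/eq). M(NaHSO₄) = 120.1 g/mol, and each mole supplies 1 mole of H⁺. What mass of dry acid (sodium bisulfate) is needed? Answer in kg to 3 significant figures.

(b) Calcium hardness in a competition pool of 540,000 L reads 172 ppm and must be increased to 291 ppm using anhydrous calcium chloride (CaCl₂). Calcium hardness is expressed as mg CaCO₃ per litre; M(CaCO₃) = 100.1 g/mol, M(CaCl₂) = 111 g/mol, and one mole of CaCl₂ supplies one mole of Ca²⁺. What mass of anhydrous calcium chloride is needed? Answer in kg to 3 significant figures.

(a) 627 kg; (b) 71.3 kg

(a) Volume: 2230 m³ = 2,230,000 L.
(a) Alkalinity to neutralize: (211 − 94) = 117 mg/L as CaCO₃ × 2,230,000 L = 260,900 g as CaCO₃.
(a) Equivalents of H⁺ required: 260,900 ÷ 50 g/eq = 5218 eq = 5218 mol NaHSO₄.
(a) Mass of NaHSO₄: 5218 × 120.1 = 626,700 g.

(b) Hardness to add: (291 − 172) = 119 mg/L as CaCO₃ × 540,000 L = 64,260 g as CaCO₃.
(b) Moles of Ca²⁺ (1 mol Ca²⁺ ≡ 1 mol CaCO₃): 64,260 / 100.1 g/mol = 642 mol.
(b) Mass of CaCl₂: 642 × 111 = 71,260 g.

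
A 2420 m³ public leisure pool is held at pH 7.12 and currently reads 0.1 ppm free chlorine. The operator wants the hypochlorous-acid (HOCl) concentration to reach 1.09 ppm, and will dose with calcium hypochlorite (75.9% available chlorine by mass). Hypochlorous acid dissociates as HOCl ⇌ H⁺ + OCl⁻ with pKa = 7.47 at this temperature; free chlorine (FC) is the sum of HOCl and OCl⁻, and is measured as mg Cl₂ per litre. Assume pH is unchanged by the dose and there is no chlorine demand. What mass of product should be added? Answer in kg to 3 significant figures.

4.71 kg

Volume: 2420 m³ = 2,420,000 L.
[OCl⁻]/[HOCl] = 10^(pH − pKa) = 10^(7.12 − 7.47) = 0.4467; fraction as HOCl = 1/(1 + 0.4467) = 0.6912.
Free chlorine required for 1.09 ppm HOCl: 1.09 / 0.6912 = 1.577 ppm.
FC to add: 1.577 − 0.1 = 1.477 mg/L as Cl₂.
Cl₂ equivalent: 1.477 mg/L × 2,420,000 L = 3574 g.
Product at 75.9% available Cl: 3574 / 0.759 = 4709 g.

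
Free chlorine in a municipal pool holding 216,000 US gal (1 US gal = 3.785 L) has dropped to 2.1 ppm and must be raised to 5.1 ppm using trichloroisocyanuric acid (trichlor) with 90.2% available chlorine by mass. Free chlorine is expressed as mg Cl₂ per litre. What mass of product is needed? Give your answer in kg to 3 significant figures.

2.72 kg

Volume: 216,000 US gal × 3.785 L/gal = 817,560 L.
Chlorine deficit: 5.1 − 2.1 = 3 ppm = 3 mg/L as Cl₂.
Cl₂ equivalent needed: 3 mg/L × 817,560 L = 2,453,000 mg = 2453 g.
Product at 90.2% available chlorine: 2453 / 0.902 = 2719 g.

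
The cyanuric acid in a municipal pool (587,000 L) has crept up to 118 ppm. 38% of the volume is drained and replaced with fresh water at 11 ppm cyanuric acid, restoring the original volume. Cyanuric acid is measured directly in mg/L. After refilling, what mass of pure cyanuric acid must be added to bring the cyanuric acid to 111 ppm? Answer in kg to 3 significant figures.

After draining 38% and refilling: 118 × 0.62 + 11 × 0.38 = 77.34 ppm.
Deficit to target: 111 − 77.34 = 33.66 mg/L.
Mass: 33.66 mg/L × 587,000 L = 19,760 g cyanuric acid.

19.8 kg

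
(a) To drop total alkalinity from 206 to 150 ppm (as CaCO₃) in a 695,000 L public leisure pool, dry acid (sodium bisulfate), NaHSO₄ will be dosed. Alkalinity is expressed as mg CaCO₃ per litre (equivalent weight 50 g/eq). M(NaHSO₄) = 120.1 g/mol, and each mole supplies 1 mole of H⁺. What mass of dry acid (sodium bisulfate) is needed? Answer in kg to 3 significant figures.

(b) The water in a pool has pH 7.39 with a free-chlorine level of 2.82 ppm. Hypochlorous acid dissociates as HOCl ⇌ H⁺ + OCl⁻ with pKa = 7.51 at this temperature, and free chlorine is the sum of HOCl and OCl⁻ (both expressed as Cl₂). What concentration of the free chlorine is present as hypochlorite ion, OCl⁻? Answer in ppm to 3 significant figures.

(a) 93.5 kg; (b) 1.22 ppm

(a) Alkalinity to neutralize: (206 − 150) = 56 mg/L as CaCO₃ × 695,000 L = 38,920 g as CaCO₃.
(a) Equivalents of H⁺ required: 38,920 ÷ 50 g/eq = 778.4 eq = 778.4 mol NaHSO₄.
(a) Mass of NaHSO₄: 778.4 × 120.1 = 93,490 g.

(b) [OCl⁻]/[HOCl] = 10^(pH − pKa) = 10^(7.39 − 7.51) = 10^-0.12 = 0.7586.
(b) Fraction as HOCl = 1 / (1 + 0.7586) = 0.5686.
(b) OCl⁻ = (1 − 0.5686) × 2.82 ppm = 1.216 ppm.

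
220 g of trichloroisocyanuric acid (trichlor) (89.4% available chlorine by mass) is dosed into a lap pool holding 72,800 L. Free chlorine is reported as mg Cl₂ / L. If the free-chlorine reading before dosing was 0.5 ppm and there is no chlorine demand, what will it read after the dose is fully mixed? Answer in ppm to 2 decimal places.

Available chlorine delivered: 220 g × 0.894 = 196.7 g as Cl₂.
Concentration rise: 196.7 g / 72,800 L = 2.702 mg/L = 2.70 ppm.
Final FC: 0.5 + 2.70 = 3.20 ppm.

3.20 ppm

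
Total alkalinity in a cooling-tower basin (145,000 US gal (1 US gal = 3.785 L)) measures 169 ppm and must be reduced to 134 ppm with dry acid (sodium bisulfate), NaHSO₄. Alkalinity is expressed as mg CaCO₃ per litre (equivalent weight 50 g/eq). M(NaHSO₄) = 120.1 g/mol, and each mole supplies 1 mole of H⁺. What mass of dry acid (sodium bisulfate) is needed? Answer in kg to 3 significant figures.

Volume: 145,000 US gal × 3.785 L/gal = 548,825 L.
Alkalinity to neutralize: (169 − 134) = 35 mg/L as CaCO₃ × 548,825 L = 19,210 g as CaCO₃.
Equivalents of H⁺ required: 19,210 ÷ 50 g/eq = 384.2 eq = 384.2 mol NaHSO₄.
Mass of NaHSO₄: 384.2 × 120.1 = 46,140 g.

46.1 kg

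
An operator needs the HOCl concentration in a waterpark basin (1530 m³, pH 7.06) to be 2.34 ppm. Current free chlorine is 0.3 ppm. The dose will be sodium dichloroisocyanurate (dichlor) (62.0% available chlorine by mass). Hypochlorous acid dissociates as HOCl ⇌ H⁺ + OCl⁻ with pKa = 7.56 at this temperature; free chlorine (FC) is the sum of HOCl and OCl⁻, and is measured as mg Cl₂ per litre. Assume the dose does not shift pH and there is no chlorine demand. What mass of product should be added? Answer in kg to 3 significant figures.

6.86 kg

Volume: 1530 m³ = 1,530,000 L.
[OCl⁻]/[HOCl] = 10^(pH − pKa) = 10^(7.06 − 7.56) = 0.3162; fraction as HOCl = 1/(1 + 0.3162) = 0.7597.
Free chlorine required for 2.34 ppm HOCl: 2.34 / 0.7597 = 3.08 ppm.
FC to add: 3.08 − 0.3 = 2.78 mg/L as Cl₂.
Cl₂ equivalent: 2.78 mg/L × 1,530,000 L = 4253 g.
Product at 62.0% available Cl: 4253 / 0.62 = 6860 g.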